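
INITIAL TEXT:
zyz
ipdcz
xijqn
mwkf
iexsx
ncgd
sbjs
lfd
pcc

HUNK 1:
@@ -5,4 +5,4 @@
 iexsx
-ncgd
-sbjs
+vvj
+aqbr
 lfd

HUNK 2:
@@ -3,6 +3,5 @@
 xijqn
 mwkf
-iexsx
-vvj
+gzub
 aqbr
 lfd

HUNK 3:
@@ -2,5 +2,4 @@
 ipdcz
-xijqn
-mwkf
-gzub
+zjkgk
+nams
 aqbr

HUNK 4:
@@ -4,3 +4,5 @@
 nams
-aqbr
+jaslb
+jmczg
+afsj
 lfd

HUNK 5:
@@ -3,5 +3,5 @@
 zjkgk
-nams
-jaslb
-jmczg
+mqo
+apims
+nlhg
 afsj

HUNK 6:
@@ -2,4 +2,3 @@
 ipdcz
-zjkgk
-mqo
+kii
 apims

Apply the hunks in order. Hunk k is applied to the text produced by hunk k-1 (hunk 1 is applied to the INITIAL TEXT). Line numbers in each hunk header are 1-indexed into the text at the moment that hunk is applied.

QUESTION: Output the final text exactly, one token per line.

Answer: zyz
ipdcz
kii
apims
nlhg
afsj
lfd
pcc

Derivation:
Hunk 1: at line 5 remove [ncgd,sbjs] add [vvj,aqbr] -> 9 lines: zyz ipdcz xijqn mwkf iexsx vvj aqbr lfd pcc
Hunk 2: at line 3 remove [iexsx,vvj] add [gzub] -> 8 lines: zyz ipdcz xijqn mwkf gzub aqbr lfd pcc
Hunk 3: at line 2 remove [xijqn,mwkf,gzub] add [zjkgk,nams] -> 7 lines: zyz ipdcz zjkgk nams aqbr lfd pcc
Hunk 4: at line 4 remove [aqbr] add [jaslb,jmczg,afsj] -> 9 lines: zyz ipdcz zjkgk nams jaslb jmczg afsj lfd pcc
Hunk 5: at line 3 remove [nams,jaslb,jmczg] add [mqo,apims,nlhg] -> 9 lines: zyz ipdcz zjkgk mqo apims nlhg afsj lfd pcc
Hunk 6: at line 2 remove [zjkgk,mqo] add [kii] -> 8 lines: zyz ipdcz kii apims nlhg afsj lfd pcc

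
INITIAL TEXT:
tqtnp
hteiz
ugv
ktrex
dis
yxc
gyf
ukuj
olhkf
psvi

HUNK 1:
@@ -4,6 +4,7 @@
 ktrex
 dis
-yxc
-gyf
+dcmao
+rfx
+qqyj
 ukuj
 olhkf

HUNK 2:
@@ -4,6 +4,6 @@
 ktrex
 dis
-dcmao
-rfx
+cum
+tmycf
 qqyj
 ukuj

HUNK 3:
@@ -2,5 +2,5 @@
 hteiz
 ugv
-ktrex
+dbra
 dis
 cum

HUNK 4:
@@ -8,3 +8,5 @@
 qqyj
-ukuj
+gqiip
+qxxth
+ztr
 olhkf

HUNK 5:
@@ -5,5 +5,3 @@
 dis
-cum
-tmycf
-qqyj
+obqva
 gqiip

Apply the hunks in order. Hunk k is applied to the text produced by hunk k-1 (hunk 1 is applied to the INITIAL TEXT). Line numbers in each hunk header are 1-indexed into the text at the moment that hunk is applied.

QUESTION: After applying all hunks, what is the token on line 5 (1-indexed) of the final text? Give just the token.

Hunk 1: at line 4 remove [yxc,gyf] add [dcmao,rfx,qqyj] -> 11 lines: tqtnp hteiz ugv ktrex dis dcmao rfx qqyj ukuj olhkf psvi
Hunk 2: at line 4 remove [dcmao,rfx] add [cum,tmycf] -> 11 lines: tqtnp hteiz ugv ktrex dis cum tmycf qqyj ukuj olhkf psvi
Hunk 3: at line 2 remove [ktrex] add [dbra] -> 11 lines: tqtnp hteiz ugv dbra dis cum tmycf qqyj ukuj olhkf psvi
Hunk 4: at line 8 remove [ukuj] add [gqiip,qxxth,ztr] -> 13 lines: tqtnp hteiz ugv dbra dis cum tmycf qqyj gqiip qxxth ztr olhkf psvi
Hunk 5: at line 5 remove [cum,tmycf,qqyj] add [obqva] -> 11 lines: tqtnp hteiz ugv dbra dis obqva gqiip qxxth ztr olhkf psvi
Final line 5: dis

Answer: dis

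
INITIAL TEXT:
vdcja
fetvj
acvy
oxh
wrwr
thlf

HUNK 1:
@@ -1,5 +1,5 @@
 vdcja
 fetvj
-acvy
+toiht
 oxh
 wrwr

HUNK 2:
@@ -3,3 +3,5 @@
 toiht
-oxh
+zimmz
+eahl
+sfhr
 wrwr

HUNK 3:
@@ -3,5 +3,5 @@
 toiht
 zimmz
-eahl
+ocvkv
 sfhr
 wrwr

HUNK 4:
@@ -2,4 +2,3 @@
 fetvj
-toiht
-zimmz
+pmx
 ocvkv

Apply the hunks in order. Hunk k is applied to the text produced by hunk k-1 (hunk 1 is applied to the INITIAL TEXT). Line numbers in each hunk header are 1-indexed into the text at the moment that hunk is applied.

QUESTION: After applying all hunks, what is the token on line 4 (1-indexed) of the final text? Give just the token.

Hunk 1: at line 1 remove [acvy] add [toiht] -> 6 lines: vdcja fetvj toiht oxh wrwr thlf
Hunk 2: at line 3 remove [oxh] add [zimmz,eahl,sfhr] -> 8 lines: vdcja fetvj toiht zimmz eahl sfhr wrwr thlf
Hunk 3: at line 3 remove [eahl] add [ocvkv] -> 8 lines: vdcja fetvj toiht zimmz ocvkv sfhr wrwr thlf
Hunk 4: at line 2 remove [toiht,zimmz] add [pmx] -> 7 lines: vdcja fetvj pmx ocvkv sfhr wrwr thlf
Final line 4: ocvkv

Answer: ocvkv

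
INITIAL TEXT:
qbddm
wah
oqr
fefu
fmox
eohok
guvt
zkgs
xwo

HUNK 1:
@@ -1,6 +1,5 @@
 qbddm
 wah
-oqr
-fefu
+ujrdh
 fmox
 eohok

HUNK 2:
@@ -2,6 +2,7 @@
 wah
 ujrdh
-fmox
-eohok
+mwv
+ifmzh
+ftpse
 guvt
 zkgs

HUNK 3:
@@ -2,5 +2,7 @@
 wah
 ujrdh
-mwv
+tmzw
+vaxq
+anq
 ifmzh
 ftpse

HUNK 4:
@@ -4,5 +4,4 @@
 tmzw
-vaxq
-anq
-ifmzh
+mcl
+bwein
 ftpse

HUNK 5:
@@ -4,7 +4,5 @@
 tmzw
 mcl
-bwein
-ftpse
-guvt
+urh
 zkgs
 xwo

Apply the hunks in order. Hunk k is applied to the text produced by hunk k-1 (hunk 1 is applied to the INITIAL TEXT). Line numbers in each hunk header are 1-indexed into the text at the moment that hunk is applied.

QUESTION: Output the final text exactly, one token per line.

Hunk 1: at line 1 remove [oqr,fefu] add [ujrdh] -> 8 lines: qbddm wah ujrdh fmox eohok guvt zkgs xwo
Hunk 2: at line 2 remove [fmox,eohok] add [mwv,ifmzh,ftpse] -> 9 lines: qbddm wah ujrdh mwv ifmzh ftpse guvt zkgs xwo
Hunk 3: at line 2 remove [mwv] add [tmzw,vaxq,anq] -> 11 lines: qbddm wah ujrdh tmzw vaxq anq ifmzh ftpse guvt zkgs xwo
Hunk 4: at line 4 remove [vaxq,anq,ifmzh] add [mcl,bwein] -> 10 lines: qbddm wah ujrdh tmzw mcl bwein ftpse guvt zkgs xwo
Hunk 5: at line 4 remove [bwein,ftpse,guvt] add [urh] -> 8 lines: qbddm wah ujrdh tmzw mcl urh zkgs xwo

Answer: qbddm
wah
ujrdh
tmzw
mcl
urh
zkgs
xwo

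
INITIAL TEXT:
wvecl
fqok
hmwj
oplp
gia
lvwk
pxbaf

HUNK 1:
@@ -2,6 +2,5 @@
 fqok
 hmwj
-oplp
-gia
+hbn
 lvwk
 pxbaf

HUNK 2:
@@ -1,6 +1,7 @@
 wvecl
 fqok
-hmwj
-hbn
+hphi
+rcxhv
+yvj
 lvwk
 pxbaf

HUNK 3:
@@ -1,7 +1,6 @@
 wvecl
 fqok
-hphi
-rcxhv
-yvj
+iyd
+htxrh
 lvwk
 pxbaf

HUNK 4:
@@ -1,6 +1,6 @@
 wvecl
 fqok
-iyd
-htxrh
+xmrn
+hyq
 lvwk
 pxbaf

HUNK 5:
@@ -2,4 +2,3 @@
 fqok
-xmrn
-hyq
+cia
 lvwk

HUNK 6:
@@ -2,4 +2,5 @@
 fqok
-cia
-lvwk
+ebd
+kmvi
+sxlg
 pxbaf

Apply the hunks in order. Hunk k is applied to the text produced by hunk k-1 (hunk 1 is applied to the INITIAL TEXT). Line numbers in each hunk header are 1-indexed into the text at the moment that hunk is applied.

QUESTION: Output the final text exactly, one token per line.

Answer: wvecl
fqok
ebd
kmvi
sxlg
pxbaf

Derivation:
Hunk 1: at line 2 remove [oplp,gia] add [hbn] -> 6 lines: wvecl fqok hmwj hbn lvwk pxbaf
Hunk 2: at line 1 remove [hmwj,hbn] add [hphi,rcxhv,yvj] -> 7 lines: wvecl fqok hphi rcxhv yvj lvwk pxbaf
Hunk 3: at line 1 remove [hphi,rcxhv,yvj] add [iyd,htxrh] -> 6 lines: wvecl fqok iyd htxrh lvwk pxbaf
Hunk 4: at line 1 remove [iyd,htxrh] add [xmrn,hyq] -> 6 lines: wvecl fqok xmrn hyq lvwk pxbaf
Hunk 5: at line 2 remove [xmrn,hyq] add [cia] -> 5 lines: wvecl fqok cia lvwk pxbaf
Hunk 6: at line 2 remove [cia,lvwk] add [ebd,kmvi,sxlg] -> 6 lines: wvecl fqok ebd kmvi sxlg pxbaf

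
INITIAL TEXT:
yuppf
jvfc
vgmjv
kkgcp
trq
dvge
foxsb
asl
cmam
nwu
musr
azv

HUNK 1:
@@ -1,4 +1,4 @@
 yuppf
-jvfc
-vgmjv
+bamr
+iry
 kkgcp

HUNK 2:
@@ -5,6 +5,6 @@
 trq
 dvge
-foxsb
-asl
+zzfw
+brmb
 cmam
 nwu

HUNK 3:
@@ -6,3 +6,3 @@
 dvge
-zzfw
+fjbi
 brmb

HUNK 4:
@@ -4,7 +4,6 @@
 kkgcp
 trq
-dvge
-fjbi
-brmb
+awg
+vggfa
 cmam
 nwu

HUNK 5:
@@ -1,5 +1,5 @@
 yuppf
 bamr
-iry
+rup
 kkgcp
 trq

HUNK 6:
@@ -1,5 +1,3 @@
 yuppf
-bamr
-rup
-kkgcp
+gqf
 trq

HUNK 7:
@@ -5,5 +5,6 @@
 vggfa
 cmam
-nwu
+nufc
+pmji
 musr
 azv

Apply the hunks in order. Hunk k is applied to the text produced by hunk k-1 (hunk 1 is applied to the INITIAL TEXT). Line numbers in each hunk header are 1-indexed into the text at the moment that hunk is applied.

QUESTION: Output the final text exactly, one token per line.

Hunk 1: at line 1 remove [jvfc,vgmjv] add [bamr,iry] -> 12 lines: yuppf bamr iry kkgcp trq dvge foxsb asl cmam nwu musr azv
Hunk 2: at line 5 remove [foxsb,asl] add [zzfw,brmb] -> 12 lines: yuppf bamr iry kkgcp trq dvge zzfw brmb cmam nwu musr azv
Hunk 3: at line 6 remove [zzfw] add [fjbi] -> 12 lines: yuppf bamr iry kkgcp trq dvge fjbi brmb cmam nwu musr azv
Hunk 4: at line 4 remove [dvge,fjbi,brmb] add [awg,vggfa] -> 11 lines: yuppf bamr iry kkgcp trq awg vggfa cmam nwu musr azv
Hunk 5: at line 1 remove [iry] add [rup] -> 11 lines: yuppf bamr rup kkgcp trq awg vggfa cmam nwu musr azv
Hunk 6: at line 1 remove [bamr,rup,kkgcp] add [gqf] -> 9 lines: yuppf gqf trq awg vggfa cmam nwu musr azv
Hunk 7: at line 5 remove [nwu] add [nufc,pmji] -> 10 lines: yuppf gqf trq awg vggfa cmam nufc pmji musr azv

Answer: yuppf
gqf
trq
awg
vggfa
cmam
nufc
pmji
musr
azv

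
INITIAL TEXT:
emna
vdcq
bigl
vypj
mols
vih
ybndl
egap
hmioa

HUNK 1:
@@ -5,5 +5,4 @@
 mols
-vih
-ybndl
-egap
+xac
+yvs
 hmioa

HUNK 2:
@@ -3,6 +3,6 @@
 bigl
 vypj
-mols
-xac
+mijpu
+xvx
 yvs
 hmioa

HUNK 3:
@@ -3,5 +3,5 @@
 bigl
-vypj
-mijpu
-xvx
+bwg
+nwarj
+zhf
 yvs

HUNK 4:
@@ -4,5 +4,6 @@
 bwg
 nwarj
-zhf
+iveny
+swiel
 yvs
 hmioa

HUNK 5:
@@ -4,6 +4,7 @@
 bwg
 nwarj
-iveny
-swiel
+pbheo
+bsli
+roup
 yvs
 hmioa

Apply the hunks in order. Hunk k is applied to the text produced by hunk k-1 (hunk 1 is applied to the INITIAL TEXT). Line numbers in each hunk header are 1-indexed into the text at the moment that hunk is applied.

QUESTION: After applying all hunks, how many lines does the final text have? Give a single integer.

Answer: 10

Derivation:
Hunk 1: at line 5 remove [vih,ybndl,egap] add [xac,yvs] -> 8 lines: emna vdcq bigl vypj mols xac yvs hmioa
Hunk 2: at line 3 remove [mols,xac] add [mijpu,xvx] -> 8 lines: emna vdcq bigl vypj mijpu xvx yvs hmioa
Hunk 3: at line 3 remove [vypj,mijpu,xvx] add [bwg,nwarj,zhf] -> 8 lines: emna vdcq bigl bwg nwarj zhf yvs hmioa
Hunk 4: at line 4 remove [zhf] add [iveny,swiel] -> 9 lines: emna vdcq bigl bwg nwarj iveny swiel yvs hmioa
Hunk 5: at line 4 remove [iveny,swiel] add [pbheo,bsli,roup] -> 10 lines: emna vdcq bigl bwg nwarj pbheo bsli roup yvs hmioa
Final line count: 10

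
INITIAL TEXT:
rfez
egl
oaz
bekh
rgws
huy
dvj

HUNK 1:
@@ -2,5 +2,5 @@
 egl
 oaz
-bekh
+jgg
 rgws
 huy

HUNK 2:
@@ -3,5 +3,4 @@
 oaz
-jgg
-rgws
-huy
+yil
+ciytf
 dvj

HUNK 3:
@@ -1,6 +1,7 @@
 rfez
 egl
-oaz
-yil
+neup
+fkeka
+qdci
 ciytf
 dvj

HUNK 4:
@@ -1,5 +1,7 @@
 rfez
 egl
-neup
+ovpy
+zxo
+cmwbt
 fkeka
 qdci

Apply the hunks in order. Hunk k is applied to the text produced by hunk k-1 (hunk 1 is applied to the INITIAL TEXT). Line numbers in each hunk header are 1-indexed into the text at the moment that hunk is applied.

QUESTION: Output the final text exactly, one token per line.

Hunk 1: at line 2 remove [bekh] add [jgg] -> 7 lines: rfez egl oaz jgg rgws huy dvj
Hunk 2: at line 3 remove [jgg,rgws,huy] add [yil,ciytf] -> 6 lines: rfez egl oaz yil ciytf dvj
Hunk 3: at line 1 remove [oaz,yil] add [neup,fkeka,qdci] -> 7 lines: rfez egl neup fkeka qdci ciytf dvj
Hunk 4: at line 1 remove [neup] add [ovpy,zxo,cmwbt] -> 9 lines: rfez egl ovpy zxo cmwbt fkeka qdci ciytf dvj

Answer: rfez
egl
ovpy
zxo
cmwbt
fkeka
qdci
ciytf
dvj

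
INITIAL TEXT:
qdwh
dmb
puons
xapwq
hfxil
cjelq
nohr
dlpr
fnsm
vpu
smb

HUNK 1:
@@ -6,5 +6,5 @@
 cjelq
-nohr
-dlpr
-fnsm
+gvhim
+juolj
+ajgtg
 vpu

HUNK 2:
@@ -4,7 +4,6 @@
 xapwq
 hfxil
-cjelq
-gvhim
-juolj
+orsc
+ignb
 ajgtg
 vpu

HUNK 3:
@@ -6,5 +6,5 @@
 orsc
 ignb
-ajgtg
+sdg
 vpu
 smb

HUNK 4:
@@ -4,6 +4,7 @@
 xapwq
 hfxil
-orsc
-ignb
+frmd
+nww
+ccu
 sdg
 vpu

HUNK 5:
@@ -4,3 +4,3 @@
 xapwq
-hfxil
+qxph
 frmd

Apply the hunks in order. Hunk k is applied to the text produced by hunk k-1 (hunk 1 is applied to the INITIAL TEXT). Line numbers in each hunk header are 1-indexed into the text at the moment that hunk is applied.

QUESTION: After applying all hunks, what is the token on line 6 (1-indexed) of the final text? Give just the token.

Answer: frmd

Derivation:
Hunk 1: at line 6 remove [nohr,dlpr,fnsm] add [gvhim,juolj,ajgtg] -> 11 lines: qdwh dmb puons xapwq hfxil cjelq gvhim juolj ajgtg vpu smb
Hunk 2: at line 4 remove [cjelq,gvhim,juolj] add [orsc,ignb] -> 10 lines: qdwh dmb puons xapwq hfxil orsc ignb ajgtg vpu smb
Hunk 3: at line 6 remove [ajgtg] add [sdg] -> 10 lines: qdwh dmb puons xapwq hfxil orsc ignb sdg vpu smb
Hunk 4: at line 4 remove [orsc,ignb] add [frmd,nww,ccu] -> 11 lines: qdwh dmb puons xapwq hfxil frmd nww ccu sdg vpu smb
Hunk 5: at line 4 remove [hfxil] add [qxph] -> 11 lines: qdwh dmb puons xapwq qxph frmd nww ccu sdg vpu smb
Final line 6: frmd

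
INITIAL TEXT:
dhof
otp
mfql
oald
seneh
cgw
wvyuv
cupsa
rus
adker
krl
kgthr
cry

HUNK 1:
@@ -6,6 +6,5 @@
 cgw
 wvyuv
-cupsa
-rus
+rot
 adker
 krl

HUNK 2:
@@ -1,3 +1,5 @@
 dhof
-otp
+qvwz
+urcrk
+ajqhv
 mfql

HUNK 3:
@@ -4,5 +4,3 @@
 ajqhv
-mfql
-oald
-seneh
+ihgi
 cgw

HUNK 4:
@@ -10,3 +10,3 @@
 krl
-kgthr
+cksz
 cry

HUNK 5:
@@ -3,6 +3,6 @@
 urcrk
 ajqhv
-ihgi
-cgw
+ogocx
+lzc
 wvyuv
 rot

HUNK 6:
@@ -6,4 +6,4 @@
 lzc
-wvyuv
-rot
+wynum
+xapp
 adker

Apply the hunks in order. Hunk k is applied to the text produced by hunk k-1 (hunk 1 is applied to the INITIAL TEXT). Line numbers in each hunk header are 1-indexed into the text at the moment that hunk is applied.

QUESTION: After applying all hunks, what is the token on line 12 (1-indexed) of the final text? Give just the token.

Hunk 1: at line 6 remove [cupsa,rus] add [rot] -> 12 lines: dhof otp mfql oald seneh cgw wvyuv rot adker krl kgthr cry
Hunk 2: at line 1 remove [otp] add [qvwz,urcrk,ajqhv] -> 14 lines: dhof qvwz urcrk ajqhv mfql oald seneh cgw wvyuv rot adker krl kgthr cry
Hunk 3: at line 4 remove [mfql,oald,seneh] add [ihgi] -> 12 lines: dhof qvwz urcrk ajqhv ihgi cgw wvyuv rot adker krl kgthr cry
Hunk 4: at line 10 remove [kgthr] add [cksz] -> 12 lines: dhof qvwz urcrk ajqhv ihgi cgw wvyuv rot adker krl cksz cry
Hunk 5: at line 3 remove [ihgi,cgw] add [ogocx,lzc] -> 12 lines: dhof qvwz urcrk ajqhv ogocx lzc wvyuv rot adker krl cksz cry
Hunk 6: at line 6 remove [wvyuv,rot] add [wynum,xapp] -> 12 lines: dhof qvwz urcrk ajqhv ogocx lzc wynum xapp adker krl cksz cry
Final line 12: cry

Answer: cry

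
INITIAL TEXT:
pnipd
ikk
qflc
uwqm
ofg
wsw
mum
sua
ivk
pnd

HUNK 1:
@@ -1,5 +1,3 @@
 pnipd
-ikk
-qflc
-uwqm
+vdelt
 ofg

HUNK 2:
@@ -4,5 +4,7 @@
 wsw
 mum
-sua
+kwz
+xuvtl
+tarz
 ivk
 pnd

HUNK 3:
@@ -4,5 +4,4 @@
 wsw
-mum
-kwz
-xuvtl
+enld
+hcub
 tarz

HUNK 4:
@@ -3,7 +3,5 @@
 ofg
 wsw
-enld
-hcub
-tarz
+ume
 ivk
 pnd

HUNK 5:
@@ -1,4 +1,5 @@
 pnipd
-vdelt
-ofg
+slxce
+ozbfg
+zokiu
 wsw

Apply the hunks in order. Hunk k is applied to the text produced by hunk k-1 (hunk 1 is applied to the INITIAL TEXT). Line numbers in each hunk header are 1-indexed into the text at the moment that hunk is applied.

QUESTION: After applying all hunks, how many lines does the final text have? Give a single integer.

Hunk 1: at line 1 remove [ikk,qflc,uwqm] add [vdelt] -> 8 lines: pnipd vdelt ofg wsw mum sua ivk pnd
Hunk 2: at line 4 remove [sua] add [kwz,xuvtl,tarz] -> 10 lines: pnipd vdelt ofg wsw mum kwz xuvtl tarz ivk pnd
Hunk 3: at line 4 remove [mum,kwz,xuvtl] add [enld,hcub] -> 9 lines: pnipd vdelt ofg wsw enld hcub tarz ivk pnd
Hunk 4: at line 3 remove [enld,hcub,tarz] add [ume] -> 7 lines: pnipd vdelt ofg wsw ume ivk pnd
Hunk 5: at line 1 remove [vdelt,ofg] add [slxce,ozbfg,zokiu] -> 8 lines: pnipd slxce ozbfg zokiu wsw ume ivk pnd
Final line count: 8

Answer: 8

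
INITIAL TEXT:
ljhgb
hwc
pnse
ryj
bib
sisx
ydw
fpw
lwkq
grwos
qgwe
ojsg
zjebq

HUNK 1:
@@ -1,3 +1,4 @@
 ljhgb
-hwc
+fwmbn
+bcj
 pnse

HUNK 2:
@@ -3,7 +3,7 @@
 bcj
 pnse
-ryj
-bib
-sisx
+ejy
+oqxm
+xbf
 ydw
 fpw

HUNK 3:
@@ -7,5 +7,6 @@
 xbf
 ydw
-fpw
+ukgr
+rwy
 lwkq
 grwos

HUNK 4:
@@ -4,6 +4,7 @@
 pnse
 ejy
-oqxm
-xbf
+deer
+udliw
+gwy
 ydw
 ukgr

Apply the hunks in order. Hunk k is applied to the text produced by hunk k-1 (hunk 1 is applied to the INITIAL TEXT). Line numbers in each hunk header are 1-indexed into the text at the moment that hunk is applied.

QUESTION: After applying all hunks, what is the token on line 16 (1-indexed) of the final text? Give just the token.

Answer: zjebq

Derivation:
Hunk 1: at line 1 remove [hwc] add [fwmbn,bcj] -> 14 lines: ljhgb fwmbn bcj pnse ryj bib sisx ydw fpw lwkq grwos qgwe ojsg zjebq
Hunk 2: at line 3 remove [ryj,bib,sisx] add [ejy,oqxm,xbf] -> 14 lines: ljhgb fwmbn bcj pnse ejy oqxm xbf ydw fpw lwkq grwos qgwe ojsg zjebq
Hunk 3: at line 7 remove [fpw] add [ukgr,rwy] -> 15 lines: ljhgb fwmbn bcj pnse ejy oqxm xbf ydw ukgr rwy lwkq grwos qgwe ojsg zjebq
Hunk 4: at line 4 remove [oqxm,xbf] add [deer,udliw,gwy] -> 16 lines: ljhgb fwmbn bcj pnse ejy deer udliw gwy ydw ukgr rwy lwkq grwos qgwe ojsg zjebq
Final line 16: zjebq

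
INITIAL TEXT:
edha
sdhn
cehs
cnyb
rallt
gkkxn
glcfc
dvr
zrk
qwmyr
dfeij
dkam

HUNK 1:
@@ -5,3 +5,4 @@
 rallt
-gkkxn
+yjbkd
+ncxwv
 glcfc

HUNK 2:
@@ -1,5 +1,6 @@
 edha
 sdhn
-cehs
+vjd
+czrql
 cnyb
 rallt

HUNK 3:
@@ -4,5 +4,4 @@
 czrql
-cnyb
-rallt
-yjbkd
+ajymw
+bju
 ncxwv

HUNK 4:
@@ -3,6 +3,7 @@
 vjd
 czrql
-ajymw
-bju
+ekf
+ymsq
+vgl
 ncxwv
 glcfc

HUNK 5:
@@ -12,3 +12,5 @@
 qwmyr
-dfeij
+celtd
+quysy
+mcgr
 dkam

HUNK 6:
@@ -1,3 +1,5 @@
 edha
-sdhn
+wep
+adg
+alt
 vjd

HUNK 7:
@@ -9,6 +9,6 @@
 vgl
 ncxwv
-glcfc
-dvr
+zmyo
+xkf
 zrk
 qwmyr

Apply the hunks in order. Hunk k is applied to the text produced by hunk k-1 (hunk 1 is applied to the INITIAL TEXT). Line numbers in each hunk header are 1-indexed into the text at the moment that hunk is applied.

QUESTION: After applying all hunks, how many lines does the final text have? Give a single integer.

Hunk 1: at line 5 remove [gkkxn] add [yjbkd,ncxwv] -> 13 lines: edha sdhn cehs cnyb rallt yjbkd ncxwv glcfc dvr zrk qwmyr dfeij dkam
Hunk 2: at line 1 remove [cehs] add [vjd,czrql] -> 14 lines: edha sdhn vjd czrql cnyb rallt yjbkd ncxwv glcfc dvr zrk qwmyr dfeij dkam
Hunk 3: at line 4 remove [cnyb,rallt,yjbkd] add [ajymw,bju] -> 13 lines: edha sdhn vjd czrql ajymw bju ncxwv glcfc dvr zrk qwmyr dfeij dkam
Hunk 4: at line 3 remove [ajymw,bju] add [ekf,ymsq,vgl] -> 14 lines: edha sdhn vjd czrql ekf ymsq vgl ncxwv glcfc dvr zrk qwmyr dfeij dkam
Hunk 5: at line 12 remove [dfeij] add [celtd,quysy,mcgr] -> 16 lines: edha sdhn vjd czrql ekf ymsq vgl ncxwv glcfc dvr zrk qwmyr celtd quysy mcgr dkam
Hunk 6: at line 1 remove [sdhn] add [wep,adg,alt] -> 18 lines: edha wep adg alt vjd czrql ekf ymsq vgl ncxwv glcfc dvr zrk qwmyr celtd quysy mcgr dkam
Hunk 7: at line 9 remove [glcfc,dvr] add [zmyo,xkf] -> 18 lines: edha wep adg alt vjd czrql ekf ymsq vgl ncxwv zmyo xkf zrk qwmyr celtd quysy mcgr dkam
Final line count: 18

Answer: 18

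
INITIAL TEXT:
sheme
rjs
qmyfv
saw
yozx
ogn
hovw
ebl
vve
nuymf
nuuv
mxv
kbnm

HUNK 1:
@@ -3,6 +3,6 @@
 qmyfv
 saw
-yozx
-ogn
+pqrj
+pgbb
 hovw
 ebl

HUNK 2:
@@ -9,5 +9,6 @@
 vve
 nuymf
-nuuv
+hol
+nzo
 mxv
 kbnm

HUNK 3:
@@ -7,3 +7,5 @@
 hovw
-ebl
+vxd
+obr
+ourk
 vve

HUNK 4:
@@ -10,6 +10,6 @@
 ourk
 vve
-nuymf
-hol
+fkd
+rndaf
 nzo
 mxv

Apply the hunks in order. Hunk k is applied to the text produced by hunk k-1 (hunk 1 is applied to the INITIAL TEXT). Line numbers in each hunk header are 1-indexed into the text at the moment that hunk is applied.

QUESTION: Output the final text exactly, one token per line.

Hunk 1: at line 3 remove [yozx,ogn] add [pqrj,pgbb] -> 13 lines: sheme rjs qmyfv saw pqrj pgbb hovw ebl vve nuymf nuuv mxv kbnm
Hunk 2: at line 9 remove [nuuv] add [hol,nzo] -> 14 lines: sheme rjs qmyfv saw pqrj pgbb hovw ebl vve nuymf hol nzo mxv kbnm
Hunk 3: at line 7 remove [ebl] add [vxd,obr,ourk] -> 16 lines: sheme rjs qmyfv saw pqrj pgbb hovw vxd obr ourk vve nuymf hol nzo mxv kbnm
Hunk 4: at line 10 remove [nuymf,hol] add [fkd,rndaf] -> 16 lines: sheme rjs qmyfv saw pqrj pgbb hovw vxd obr ourk vve fkd rndaf nzo mxv kbnm

Answer: sheme
rjs
qmyfv
saw
pqrj
pgbb
hovw
vxd
obr
ourk
vve
fkd
rndaf
nzo
mxv
kbnm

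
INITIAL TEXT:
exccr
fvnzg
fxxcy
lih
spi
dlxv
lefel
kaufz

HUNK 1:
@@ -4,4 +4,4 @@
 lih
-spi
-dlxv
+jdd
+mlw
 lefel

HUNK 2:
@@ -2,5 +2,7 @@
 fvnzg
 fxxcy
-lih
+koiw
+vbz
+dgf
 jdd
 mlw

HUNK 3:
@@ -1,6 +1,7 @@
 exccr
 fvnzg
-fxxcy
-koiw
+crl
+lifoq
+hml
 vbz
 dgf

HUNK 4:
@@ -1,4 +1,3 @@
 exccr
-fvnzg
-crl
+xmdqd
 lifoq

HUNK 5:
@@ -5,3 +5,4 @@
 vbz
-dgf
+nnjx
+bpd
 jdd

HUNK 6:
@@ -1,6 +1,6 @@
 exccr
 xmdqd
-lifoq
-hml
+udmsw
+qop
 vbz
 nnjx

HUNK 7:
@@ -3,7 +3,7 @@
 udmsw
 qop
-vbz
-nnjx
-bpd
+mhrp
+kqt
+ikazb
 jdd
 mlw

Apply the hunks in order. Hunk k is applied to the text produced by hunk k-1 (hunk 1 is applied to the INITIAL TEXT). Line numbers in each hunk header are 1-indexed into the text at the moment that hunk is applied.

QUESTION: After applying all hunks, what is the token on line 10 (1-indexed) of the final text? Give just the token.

Hunk 1: at line 4 remove [spi,dlxv] add [jdd,mlw] -> 8 lines: exccr fvnzg fxxcy lih jdd mlw lefel kaufz
Hunk 2: at line 2 remove [lih] add [koiw,vbz,dgf] -> 10 lines: exccr fvnzg fxxcy koiw vbz dgf jdd mlw lefel kaufz
Hunk 3: at line 1 remove [fxxcy,koiw] add [crl,lifoq,hml] -> 11 lines: exccr fvnzg crl lifoq hml vbz dgf jdd mlw lefel kaufz
Hunk 4: at line 1 remove [fvnzg,crl] add [xmdqd] -> 10 lines: exccr xmdqd lifoq hml vbz dgf jdd mlw lefel kaufz
Hunk 5: at line 5 remove [dgf] add [nnjx,bpd] -> 11 lines: exccr xmdqd lifoq hml vbz nnjx bpd jdd mlw lefel kaufz
Hunk 6: at line 1 remove [lifoq,hml] add [udmsw,qop] -> 11 lines: exccr xmdqd udmsw qop vbz nnjx bpd jdd mlw lefel kaufz
Hunk 7: at line 3 remove [vbz,nnjx,bpd] add [mhrp,kqt,ikazb] -> 11 lines: exccr xmdqd udmsw qop mhrp kqt ikazb jdd mlw lefel kaufz
Final line 10: lefel

Answer: lefel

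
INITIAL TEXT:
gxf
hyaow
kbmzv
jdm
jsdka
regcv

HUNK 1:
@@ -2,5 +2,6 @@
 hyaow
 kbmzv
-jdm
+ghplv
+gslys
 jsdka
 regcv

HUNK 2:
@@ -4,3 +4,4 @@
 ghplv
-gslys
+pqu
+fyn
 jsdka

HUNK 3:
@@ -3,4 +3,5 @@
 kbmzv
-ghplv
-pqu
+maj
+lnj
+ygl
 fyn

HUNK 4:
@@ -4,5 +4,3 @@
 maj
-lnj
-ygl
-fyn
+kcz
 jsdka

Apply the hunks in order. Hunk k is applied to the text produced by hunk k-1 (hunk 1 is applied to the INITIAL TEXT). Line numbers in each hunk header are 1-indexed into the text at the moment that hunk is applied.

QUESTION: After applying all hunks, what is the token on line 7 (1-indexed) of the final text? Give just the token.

Hunk 1: at line 2 remove [jdm] add [ghplv,gslys] -> 7 lines: gxf hyaow kbmzv ghplv gslys jsdka regcv
Hunk 2: at line 4 remove [gslys] add [pqu,fyn] -> 8 lines: gxf hyaow kbmzv ghplv pqu fyn jsdka regcv
Hunk 3: at line 3 remove [ghplv,pqu] add [maj,lnj,ygl] -> 9 lines: gxf hyaow kbmzv maj lnj ygl fyn jsdka regcv
Hunk 4: at line 4 remove [lnj,ygl,fyn] add [kcz] -> 7 lines: gxf hyaow kbmzv maj kcz jsdka regcv
Final line 7: regcv

Answer: regcv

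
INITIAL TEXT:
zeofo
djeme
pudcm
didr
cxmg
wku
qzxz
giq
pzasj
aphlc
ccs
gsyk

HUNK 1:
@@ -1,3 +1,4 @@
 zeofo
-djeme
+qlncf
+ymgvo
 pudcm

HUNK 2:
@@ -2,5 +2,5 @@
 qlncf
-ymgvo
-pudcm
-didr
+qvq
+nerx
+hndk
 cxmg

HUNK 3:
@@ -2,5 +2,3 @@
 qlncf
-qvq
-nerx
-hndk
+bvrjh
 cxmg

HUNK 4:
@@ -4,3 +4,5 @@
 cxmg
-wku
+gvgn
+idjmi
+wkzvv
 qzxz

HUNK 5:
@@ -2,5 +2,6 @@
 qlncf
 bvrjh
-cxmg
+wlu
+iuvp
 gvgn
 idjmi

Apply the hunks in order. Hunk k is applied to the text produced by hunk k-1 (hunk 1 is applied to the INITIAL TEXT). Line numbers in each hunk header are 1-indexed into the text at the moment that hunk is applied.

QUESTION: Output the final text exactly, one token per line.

Answer: zeofo
qlncf
bvrjh
wlu
iuvp
gvgn
idjmi
wkzvv
qzxz
giq
pzasj
aphlc
ccs
gsyk

Derivation:
Hunk 1: at line 1 remove [djeme] add [qlncf,ymgvo] -> 13 lines: zeofo qlncf ymgvo pudcm didr cxmg wku qzxz giq pzasj aphlc ccs gsyk
Hunk 2: at line 2 remove [ymgvo,pudcm,didr] add [qvq,nerx,hndk] -> 13 lines: zeofo qlncf qvq nerx hndk cxmg wku qzxz giq pzasj aphlc ccs gsyk
Hunk 3: at line 2 remove [qvq,nerx,hndk] add [bvrjh] -> 11 lines: zeofo qlncf bvrjh cxmg wku qzxz giq pzasj aphlc ccs gsyk
Hunk 4: at line 4 remove [wku] add [gvgn,idjmi,wkzvv] -> 13 lines: zeofo qlncf bvrjh cxmg gvgn idjmi wkzvv qzxz giq pzasj aphlc ccs gsyk
Hunk 5: at line 2 remove [cxmg] add [wlu,iuvp] -> 14 lines: zeofo qlncf bvrjh wlu iuvp gvgn idjmi wkzvv qzxz giq pzasj aphlc ccs gsyk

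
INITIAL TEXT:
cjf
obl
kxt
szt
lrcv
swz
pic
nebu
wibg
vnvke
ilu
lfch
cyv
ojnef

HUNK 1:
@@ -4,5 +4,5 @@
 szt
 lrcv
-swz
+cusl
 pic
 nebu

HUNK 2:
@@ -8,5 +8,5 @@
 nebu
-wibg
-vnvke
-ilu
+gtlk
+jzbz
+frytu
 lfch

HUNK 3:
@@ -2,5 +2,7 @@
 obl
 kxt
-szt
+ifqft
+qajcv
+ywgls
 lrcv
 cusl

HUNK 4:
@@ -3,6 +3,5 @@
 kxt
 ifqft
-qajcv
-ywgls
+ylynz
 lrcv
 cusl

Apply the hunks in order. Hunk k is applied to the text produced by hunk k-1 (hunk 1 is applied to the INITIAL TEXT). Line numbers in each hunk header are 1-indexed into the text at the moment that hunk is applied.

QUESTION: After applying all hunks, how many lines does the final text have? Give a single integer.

Hunk 1: at line 4 remove [swz] add [cusl] -> 14 lines: cjf obl kxt szt lrcv cusl pic nebu wibg vnvke ilu lfch cyv ojnef
Hunk 2: at line 8 remove [wibg,vnvke,ilu] add [gtlk,jzbz,frytu] -> 14 lines: cjf obl kxt szt lrcv cusl pic nebu gtlk jzbz frytu lfch cyv ojnef
Hunk 3: at line 2 remove [szt] add [ifqft,qajcv,ywgls] -> 16 lines: cjf obl kxt ifqft qajcv ywgls lrcv cusl pic nebu gtlk jzbz frytu lfch cyv ojnef
Hunk 4: at line 3 remove [qajcv,ywgls] add [ylynz] -> 15 lines: cjf obl kxt ifqft ylynz lrcv cusl pic nebu gtlk jzbz frytu lfch cyv ojnef
Final line count: 15

Answer: 15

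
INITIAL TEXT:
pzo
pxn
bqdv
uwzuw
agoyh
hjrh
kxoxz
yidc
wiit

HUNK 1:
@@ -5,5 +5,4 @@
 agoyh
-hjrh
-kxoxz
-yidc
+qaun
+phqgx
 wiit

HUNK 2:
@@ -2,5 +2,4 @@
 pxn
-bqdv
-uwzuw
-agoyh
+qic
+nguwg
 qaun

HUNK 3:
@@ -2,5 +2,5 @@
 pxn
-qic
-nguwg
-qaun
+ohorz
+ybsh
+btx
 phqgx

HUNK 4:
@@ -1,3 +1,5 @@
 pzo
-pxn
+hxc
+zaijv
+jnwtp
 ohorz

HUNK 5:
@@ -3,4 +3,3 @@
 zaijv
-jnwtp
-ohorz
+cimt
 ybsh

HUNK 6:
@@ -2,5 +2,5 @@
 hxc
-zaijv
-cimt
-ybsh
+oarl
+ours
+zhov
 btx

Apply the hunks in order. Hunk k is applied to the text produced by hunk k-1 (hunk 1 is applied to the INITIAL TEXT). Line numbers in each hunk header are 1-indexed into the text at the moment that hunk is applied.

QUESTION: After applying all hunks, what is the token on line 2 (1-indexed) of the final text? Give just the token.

Hunk 1: at line 5 remove [hjrh,kxoxz,yidc] add [qaun,phqgx] -> 8 lines: pzo pxn bqdv uwzuw agoyh qaun phqgx wiit
Hunk 2: at line 2 remove [bqdv,uwzuw,agoyh] add [qic,nguwg] -> 7 lines: pzo pxn qic nguwg qaun phqgx wiit
Hunk 3: at line 2 remove [qic,nguwg,qaun] add [ohorz,ybsh,btx] -> 7 lines: pzo pxn ohorz ybsh btx phqgx wiit
Hunk 4: at line 1 remove [pxn] add [hxc,zaijv,jnwtp] -> 9 lines: pzo hxc zaijv jnwtp ohorz ybsh btx phqgx wiit
Hunk 5: at line 3 remove [jnwtp,ohorz] add [cimt] -> 8 lines: pzo hxc zaijv cimt ybsh btx phqgx wiit
Hunk 6: at line 2 remove [zaijv,cimt,ybsh] add [oarl,ours,zhov] -> 8 lines: pzo hxc oarl ours zhov btx phqgx wiit
Final line 2: hxc

Answer: hxc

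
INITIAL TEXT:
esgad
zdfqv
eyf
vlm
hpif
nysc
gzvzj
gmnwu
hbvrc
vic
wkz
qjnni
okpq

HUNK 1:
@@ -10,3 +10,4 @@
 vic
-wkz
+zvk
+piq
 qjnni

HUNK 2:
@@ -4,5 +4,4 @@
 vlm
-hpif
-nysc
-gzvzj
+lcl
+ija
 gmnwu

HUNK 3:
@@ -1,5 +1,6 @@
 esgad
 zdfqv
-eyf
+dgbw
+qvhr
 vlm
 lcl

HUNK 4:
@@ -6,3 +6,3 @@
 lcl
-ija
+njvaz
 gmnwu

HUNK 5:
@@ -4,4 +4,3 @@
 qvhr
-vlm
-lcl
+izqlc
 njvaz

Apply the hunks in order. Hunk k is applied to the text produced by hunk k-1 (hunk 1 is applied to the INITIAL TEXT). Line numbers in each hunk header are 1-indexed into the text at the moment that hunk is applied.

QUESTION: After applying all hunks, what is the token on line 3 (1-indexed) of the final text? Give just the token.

Hunk 1: at line 10 remove [wkz] add [zvk,piq] -> 14 lines: esgad zdfqv eyf vlm hpif nysc gzvzj gmnwu hbvrc vic zvk piq qjnni okpq
Hunk 2: at line 4 remove [hpif,nysc,gzvzj] add [lcl,ija] -> 13 lines: esgad zdfqv eyf vlm lcl ija gmnwu hbvrc vic zvk piq qjnni okpq
Hunk 3: at line 1 remove [eyf] add [dgbw,qvhr] -> 14 lines: esgad zdfqv dgbw qvhr vlm lcl ija gmnwu hbvrc vic zvk piq qjnni okpq
Hunk 4: at line 6 remove [ija] add [njvaz] -> 14 lines: esgad zdfqv dgbw qvhr vlm lcl njvaz gmnwu hbvrc vic zvk piq qjnni okpq
Hunk 5: at line 4 remove [vlm,lcl] add [izqlc] -> 13 lines: esgad zdfqv dgbw qvhr izqlc njvaz gmnwu hbvrc vic zvk piq qjnni okpq
Final line 3: dgbw

Answer: dgbw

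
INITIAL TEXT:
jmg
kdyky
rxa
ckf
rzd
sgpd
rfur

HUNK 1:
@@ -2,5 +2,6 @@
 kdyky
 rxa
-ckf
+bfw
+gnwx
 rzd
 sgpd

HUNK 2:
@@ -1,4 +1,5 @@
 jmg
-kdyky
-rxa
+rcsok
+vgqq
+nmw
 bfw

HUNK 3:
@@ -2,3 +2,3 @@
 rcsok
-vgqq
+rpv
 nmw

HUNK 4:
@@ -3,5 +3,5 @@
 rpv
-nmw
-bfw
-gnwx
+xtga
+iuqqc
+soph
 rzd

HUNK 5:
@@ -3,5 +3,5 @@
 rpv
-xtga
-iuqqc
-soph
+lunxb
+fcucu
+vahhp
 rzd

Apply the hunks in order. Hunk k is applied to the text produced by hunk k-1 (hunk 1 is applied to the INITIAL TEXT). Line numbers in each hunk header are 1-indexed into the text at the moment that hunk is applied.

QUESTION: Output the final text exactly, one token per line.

Answer: jmg
rcsok
rpv
lunxb
fcucu
vahhp
rzd
sgpd
rfur

Derivation:
Hunk 1: at line 2 remove [ckf] add [bfw,gnwx] -> 8 lines: jmg kdyky rxa bfw gnwx rzd sgpd rfur
Hunk 2: at line 1 remove [kdyky,rxa] add [rcsok,vgqq,nmw] -> 9 lines: jmg rcsok vgqq nmw bfw gnwx rzd sgpd rfur
Hunk 3: at line 2 remove [vgqq] add [rpv] -> 9 lines: jmg rcsok rpv nmw bfw gnwx rzd sgpd rfur
Hunk 4: at line 3 remove [nmw,bfw,gnwx] add [xtga,iuqqc,soph] -> 9 lines: jmg rcsok rpv xtga iuqqc soph rzd sgpd rfur
Hunk 5: at line 3 remove [xtga,iuqqc,soph] add [lunxb,fcucu,vahhp] -> 9 lines: jmg rcsok rpv lunxb fcucu vahhp rzd sgpd rfur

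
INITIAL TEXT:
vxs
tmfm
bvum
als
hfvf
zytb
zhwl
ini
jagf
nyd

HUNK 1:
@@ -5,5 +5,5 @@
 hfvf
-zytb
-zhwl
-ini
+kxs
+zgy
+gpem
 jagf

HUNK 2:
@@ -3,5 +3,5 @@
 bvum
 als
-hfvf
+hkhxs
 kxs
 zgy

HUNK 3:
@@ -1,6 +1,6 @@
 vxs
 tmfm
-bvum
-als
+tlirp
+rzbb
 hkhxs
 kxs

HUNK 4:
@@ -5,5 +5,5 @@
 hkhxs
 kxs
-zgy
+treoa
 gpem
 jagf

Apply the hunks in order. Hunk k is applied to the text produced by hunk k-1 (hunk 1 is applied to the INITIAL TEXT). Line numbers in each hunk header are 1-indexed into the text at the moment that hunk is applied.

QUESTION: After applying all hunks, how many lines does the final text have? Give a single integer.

Answer: 10

Derivation:
Hunk 1: at line 5 remove [zytb,zhwl,ini] add [kxs,zgy,gpem] -> 10 lines: vxs tmfm bvum als hfvf kxs zgy gpem jagf nyd
Hunk 2: at line 3 remove [hfvf] add [hkhxs] -> 10 lines: vxs tmfm bvum als hkhxs kxs zgy gpem jagf nyd
Hunk 3: at line 1 remove [bvum,als] add [tlirp,rzbb] -> 10 lines: vxs tmfm tlirp rzbb hkhxs kxs zgy gpem jagf nyd
Hunk 4: at line 5 remove [zgy] add [treoa] -> 10 lines: vxs tmfm tlirp rzbb hkhxs kxs treoa gpem jagf nyd
Final line count: 10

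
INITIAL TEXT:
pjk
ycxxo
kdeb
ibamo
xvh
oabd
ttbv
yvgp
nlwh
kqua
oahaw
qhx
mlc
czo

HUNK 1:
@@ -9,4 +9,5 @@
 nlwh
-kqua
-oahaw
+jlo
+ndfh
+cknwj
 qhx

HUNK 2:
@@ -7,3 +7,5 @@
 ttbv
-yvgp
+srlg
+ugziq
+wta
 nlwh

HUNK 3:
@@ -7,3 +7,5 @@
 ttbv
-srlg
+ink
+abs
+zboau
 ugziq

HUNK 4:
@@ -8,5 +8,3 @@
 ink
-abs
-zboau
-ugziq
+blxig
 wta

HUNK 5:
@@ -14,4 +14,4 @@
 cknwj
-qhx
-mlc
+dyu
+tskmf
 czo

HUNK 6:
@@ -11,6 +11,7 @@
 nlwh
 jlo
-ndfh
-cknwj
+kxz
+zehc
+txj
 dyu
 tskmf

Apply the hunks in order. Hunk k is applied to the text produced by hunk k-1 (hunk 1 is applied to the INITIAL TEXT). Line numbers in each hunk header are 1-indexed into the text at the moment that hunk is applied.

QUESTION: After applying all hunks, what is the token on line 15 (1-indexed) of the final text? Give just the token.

Hunk 1: at line 9 remove [kqua,oahaw] add [jlo,ndfh,cknwj] -> 15 lines: pjk ycxxo kdeb ibamo xvh oabd ttbv yvgp nlwh jlo ndfh cknwj qhx mlc czo
Hunk 2: at line 7 remove [yvgp] add [srlg,ugziq,wta] -> 17 lines: pjk ycxxo kdeb ibamo xvh oabd ttbv srlg ugziq wta nlwh jlo ndfh cknwj qhx mlc czo
Hunk 3: at line 7 remove [srlg] add [ink,abs,zboau] -> 19 lines: pjk ycxxo kdeb ibamo xvh oabd ttbv ink abs zboau ugziq wta nlwh jlo ndfh cknwj qhx mlc czo
Hunk 4: at line 8 remove [abs,zboau,ugziq] add [blxig] -> 17 lines: pjk ycxxo kdeb ibamo xvh oabd ttbv ink blxig wta nlwh jlo ndfh cknwj qhx mlc czo
Hunk 5: at line 14 remove [qhx,mlc] add [dyu,tskmf] -> 17 lines: pjk ycxxo kdeb ibamo xvh oabd ttbv ink blxig wta nlwh jlo ndfh cknwj dyu tskmf czo
Hunk 6: at line 11 remove [ndfh,cknwj] add [kxz,zehc,txj] -> 18 lines: pjk ycxxo kdeb ibamo xvh oabd ttbv ink blxig wta nlwh jlo kxz zehc txj dyu tskmf czo
Final line 15: txj

Answer: txj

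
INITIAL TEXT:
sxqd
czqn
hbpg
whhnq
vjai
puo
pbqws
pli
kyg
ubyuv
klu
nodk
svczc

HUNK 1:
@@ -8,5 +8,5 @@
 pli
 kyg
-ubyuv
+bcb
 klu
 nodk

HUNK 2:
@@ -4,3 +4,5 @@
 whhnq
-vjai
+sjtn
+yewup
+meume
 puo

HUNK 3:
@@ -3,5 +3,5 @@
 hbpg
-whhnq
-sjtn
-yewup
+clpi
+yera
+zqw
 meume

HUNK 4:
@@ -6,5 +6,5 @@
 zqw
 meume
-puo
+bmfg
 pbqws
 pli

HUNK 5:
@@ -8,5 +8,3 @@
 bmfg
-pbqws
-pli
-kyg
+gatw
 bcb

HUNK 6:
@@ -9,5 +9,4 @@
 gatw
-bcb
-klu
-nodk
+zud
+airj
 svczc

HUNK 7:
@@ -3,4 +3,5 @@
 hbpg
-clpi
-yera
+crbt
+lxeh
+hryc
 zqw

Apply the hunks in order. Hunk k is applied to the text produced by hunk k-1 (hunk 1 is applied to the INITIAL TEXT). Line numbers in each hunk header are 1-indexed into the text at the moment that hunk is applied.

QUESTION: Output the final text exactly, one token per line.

Answer: sxqd
czqn
hbpg
crbt
lxeh
hryc
zqw
meume
bmfg
gatw
zud
airj
svczc

Derivation:
Hunk 1: at line 8 remove [ubyuv] add [bcb] -> 13 lines: sxqd czqn hbpg whhnq vjai puo pbqws pli kyg bcb klu nodk svczc
Hunk 2: at line 4 remove [vjai] add [sjtn,yewup,meume] -> 15 lines: sxqd czqn hbpg whhnq sjtn yewup meume puo pbqws pli kyg bcb klu nodk svczc
Hunk 3: at line 3 remove [whhnq,sjtn,yewup] add [clpi,yera,zqw] -> 15 lines: sxqd czqn hbpg clpi yera zqw meume puo pbqws pli kyg bcb klu nodk svczc
Hunk 4: at line 6 remove [puo] add [bmfg] -> 15 lines: sxqd czqn hbpg clpi yera zqw meume bmfg pbqws pli kyg bcb klu nodk svczc
Hunk 5: at line 8 remove [pbqws,pli,kyg] add [gatw] -> 13 lines: sxqd czqn hbpg clpi yera zqw meume bmfg gatw bcb klu nodk svczc
Hunk 6: at line 9 remove [bcb,klu,nodk] add [zud,airj] -> 12 lines: sxqd czqn hbpg clpi yera zqw meume bmfg gatw zud airj svczc
Hunk 7: at line 3 remove [clpi,yera] add [crbt,lxeh,hryc] -> 13 lines: sxqd czqn hbpg crbt lxeh hryc zqw meume bmfg gatw zud airj svczc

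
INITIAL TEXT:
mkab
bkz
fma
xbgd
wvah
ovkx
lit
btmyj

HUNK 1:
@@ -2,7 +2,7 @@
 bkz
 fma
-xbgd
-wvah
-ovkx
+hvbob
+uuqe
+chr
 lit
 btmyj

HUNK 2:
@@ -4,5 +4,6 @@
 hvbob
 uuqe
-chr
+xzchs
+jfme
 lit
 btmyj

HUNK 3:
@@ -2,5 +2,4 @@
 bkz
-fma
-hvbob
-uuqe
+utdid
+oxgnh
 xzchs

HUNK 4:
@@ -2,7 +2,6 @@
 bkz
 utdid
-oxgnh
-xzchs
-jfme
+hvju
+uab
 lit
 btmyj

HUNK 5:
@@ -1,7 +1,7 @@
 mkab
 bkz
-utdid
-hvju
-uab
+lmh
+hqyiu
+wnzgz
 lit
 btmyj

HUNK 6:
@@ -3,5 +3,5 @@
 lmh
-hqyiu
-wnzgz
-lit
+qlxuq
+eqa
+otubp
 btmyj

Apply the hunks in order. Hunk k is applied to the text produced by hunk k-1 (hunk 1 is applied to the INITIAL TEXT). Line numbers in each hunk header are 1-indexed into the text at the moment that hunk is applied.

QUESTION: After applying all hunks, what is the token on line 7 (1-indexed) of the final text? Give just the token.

Answer: btmyj

Derivation:
Hunk 1: at line 2 remove [xbgd,wvah,ovkx] add [hvbob,uuqe,chr] -> 8 lines: mkab bkz fma hvbob uuqe chr lit btmyj
Hunk 2: at line 4 remove [chr] add [xzchs,jfme] -> 9 lines: mkab bkz fma hvbob uuqe xzchs jfme lit btmyj
Hunk 3: at line 2 remove [fma,hvbob,uuqe] add [utdid,oxgnh] -> 8 lines: mkab bkz utdid oxgnh xzchs jfme lit btmyj
Hunk 4: at line 2 remove [oxgnh,xzchs,jfme] add [hvju,uab] -> 7 lines: mkab bkz utdid hvju uab lit btmyj
Hunk 5: at line 1 remove [utdid,hvju,uab] add [lmh,hqyiu,wnzgz] -> 7 lines: mkab bkz lmh hqyiu wnzgz lit btmyj
Hunk 6: at line 3 remove [hqyiu,wnzgz,lit] add [qlxuq,eqa,otubp] -> 7 lines: mkab bkz lmh qlxuq eqa otubp btmyj
Final line 7: btmyj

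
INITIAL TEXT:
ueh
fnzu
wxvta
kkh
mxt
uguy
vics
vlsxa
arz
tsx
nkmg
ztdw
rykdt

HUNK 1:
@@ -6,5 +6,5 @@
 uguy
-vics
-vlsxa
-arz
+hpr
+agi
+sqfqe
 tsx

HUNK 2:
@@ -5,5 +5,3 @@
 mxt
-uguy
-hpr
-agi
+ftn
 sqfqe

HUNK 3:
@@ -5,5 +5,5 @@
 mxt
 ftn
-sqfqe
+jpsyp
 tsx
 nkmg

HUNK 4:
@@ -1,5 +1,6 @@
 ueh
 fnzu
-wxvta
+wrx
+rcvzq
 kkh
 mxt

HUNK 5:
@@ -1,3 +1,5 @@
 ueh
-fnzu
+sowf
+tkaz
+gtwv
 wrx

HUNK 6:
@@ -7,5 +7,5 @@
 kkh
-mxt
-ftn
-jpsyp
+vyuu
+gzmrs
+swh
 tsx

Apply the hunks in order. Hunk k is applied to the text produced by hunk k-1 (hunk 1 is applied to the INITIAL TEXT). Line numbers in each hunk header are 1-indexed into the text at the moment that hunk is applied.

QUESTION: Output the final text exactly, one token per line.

Answer: ueh
sowf
tkaz
gtwv
wrx
rcvzq
kkh
vyuu
gzmrs
swh
tsx
nkmg
ztdw
rykdt

Derivation:
Hunk 1: at line 6 remove [vics,vlsxa,arz] add [hpr,agi,sqfqe] -> 13 lines: ueh fnzu wxvta kkh mxt uguy hpr agi sqfqe tsx nkmg ztdw rykdt
Hunk 2: at line 5 remove [uguy,hpr,agi] add [ftn] -> 11 lines: ueh fnzu wxvta kkh mxt ftn sqfqe tsx nkmg ztdw rykdt
Hunk 3: at line 5 remove [sqfqe] add [jpsyp] -> 11 lines: ueh fnzu wxvta kkh mxt ftn jpsyp tsx nkmg ztdw rykdt
Hunk 4: at line 1 remove [wxvta] add [wrx,rcvzq] -> 12 lines: ueh fnzu wrx rcvzq kkh mxt ftn jpsyp tsx nkmg ztdw rykdt
Hunk 5: at line 1 remove [fnzu] add [sowf,tkaz,gtwv] -> 14 lines: ueh sowf tkaz gtwv wrx rcvzq kkh mxt ftn jpsyp tsx nkmg ztdw rykdt
Hunk 6: at line 7 remove [mxt,ftn,jpsyp] add [vyuu,gzmrs,swh] -> 14 lines: ueh sowf tkaz gtwv wrx rcvzq kkh vyuu gzmrs swh tsx nkmg ztdw rykdt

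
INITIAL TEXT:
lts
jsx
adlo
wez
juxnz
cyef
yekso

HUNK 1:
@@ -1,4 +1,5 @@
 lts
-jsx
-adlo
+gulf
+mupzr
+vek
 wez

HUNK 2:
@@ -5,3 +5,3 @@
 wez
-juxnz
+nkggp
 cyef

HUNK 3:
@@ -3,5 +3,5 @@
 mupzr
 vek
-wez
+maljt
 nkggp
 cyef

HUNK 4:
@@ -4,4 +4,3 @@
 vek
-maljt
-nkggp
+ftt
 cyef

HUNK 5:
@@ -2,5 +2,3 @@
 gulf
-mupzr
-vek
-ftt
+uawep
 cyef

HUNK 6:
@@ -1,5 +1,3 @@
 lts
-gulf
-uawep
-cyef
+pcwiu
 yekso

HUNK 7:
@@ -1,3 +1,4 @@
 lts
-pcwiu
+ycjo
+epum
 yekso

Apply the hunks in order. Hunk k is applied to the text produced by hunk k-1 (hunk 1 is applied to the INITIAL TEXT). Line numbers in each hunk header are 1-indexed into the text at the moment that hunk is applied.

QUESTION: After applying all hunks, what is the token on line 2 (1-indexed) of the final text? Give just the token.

Hunk 1: at line 1 remove [jsx,adlo] add [gulf,mupzr,vek] -> 8 lines: lts gulf mupzr vek wez juxnz cyef yekso
Hunk 2: at line 5 remove [juxnz] add [nkggp] -> 8 lines: lts gulf mupzr vek wez nkggp cyef yekso
Hunk 3: at line 3 remove [wez] add [maljt] -> 8 lines: lts gulf mupzr vek maljt nkggp cyef yekso
Hunk 4: at line 4 remove [maljt,nkggp] add [ftt] -> 7 lines: lts gulf mupzr vek ftt cyef yekso
Hunk 5: at line 2 remove [mupzr,vek,ftt] add [uawep] -> 5 lines: lts gulf uawep cyef yekso
Hunk 6: at line 1 remove [gulf,uawep,cyef] add [pcwiu] -> 3 lines: lts pcwiu yekso
Hunk 7: at line 1 remove [pcwiu] add [ycjo,epum] -> 4 lines: lts ycjo epum yekso
Final line 2: ycjo

Answer: ycjo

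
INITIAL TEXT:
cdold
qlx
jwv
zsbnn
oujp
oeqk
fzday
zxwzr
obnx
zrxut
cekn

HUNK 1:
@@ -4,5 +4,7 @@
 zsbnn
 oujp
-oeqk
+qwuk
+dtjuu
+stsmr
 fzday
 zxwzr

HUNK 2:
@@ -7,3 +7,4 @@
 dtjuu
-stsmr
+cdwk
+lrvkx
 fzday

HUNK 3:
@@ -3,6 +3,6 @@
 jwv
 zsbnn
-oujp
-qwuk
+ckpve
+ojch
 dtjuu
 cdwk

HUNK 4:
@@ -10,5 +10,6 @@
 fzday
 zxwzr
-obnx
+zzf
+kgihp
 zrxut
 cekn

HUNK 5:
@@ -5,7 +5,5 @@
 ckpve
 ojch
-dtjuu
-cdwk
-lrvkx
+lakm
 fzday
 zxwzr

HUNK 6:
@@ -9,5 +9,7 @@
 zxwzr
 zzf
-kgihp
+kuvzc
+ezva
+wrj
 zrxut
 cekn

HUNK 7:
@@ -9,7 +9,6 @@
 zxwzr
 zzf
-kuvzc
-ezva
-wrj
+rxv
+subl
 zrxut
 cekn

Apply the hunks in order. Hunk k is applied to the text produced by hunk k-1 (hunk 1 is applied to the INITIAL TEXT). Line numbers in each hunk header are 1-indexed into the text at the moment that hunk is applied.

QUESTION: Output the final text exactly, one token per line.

Answer: cdold
qlx
jwv
zsbnn
ckpve
ojch
lakm
fzday
zxwzr
zzf
rxv
subl
zrxut
cekn

Derivation:
Hunk 1: at line 4 remove [oeqk] add [qwuk,dtjuu,stsmr] -> 13 lines: cdold qlx jwv zsbnn oujp qwuk dtjuu stsmr fzday zxwzr obnx zrxut cekn
Hunk 2: at line 7 remove [stsmr] add [cdwk,lrvkx] -> 14 lines: cdold qlx jwv zsbnn oujp qwuk dtjuu cdwk lrvkx fzday zxwzr obnx zrxut cekn
Hunk 3: at line 3 remove [oujp,qwuk] add [ckpve,ojch] -> 14 lines: cdold qlx jwv zsbnn ckpve ojch dtjuu cdwk lrvkx fzday zxwzr obnx zrxut cekn
Hunk 4: at line 10 remove [obnx] add [zzf,kgihp] -> 15 lines: cdold qlx jwv zsbnn ckpve ojch dtjuu cdwk lrvkx fzday zxwzr zzf kgihp zrxut cekn
Hunk 5: at line 5 remove [dtjuu,cdwk,lrvkx] add [lakm] -> 13 lines: cdold qlx jwv zsbnn ckpve ojch lakm fzday zxwzr zzf kgihp zrxut cekn
Hunk 6: at line 9 remove [kgihp] add [kuvzc,ezva,wrj] -> 15 lines: cdold qlx jwv zsbnn ckpve ojch lakm fzday zxwzr zzf kuvzc ezva wrj zrxut cekn
Hunk 7: at line 9 remove [kuvzc,ezva,wrj] add [rxv,subl] -> 14 lines: cdold qlx jwv zsbnn ckpve ojch lakm fzday zxwzr zzf rxv subl zrxut cekn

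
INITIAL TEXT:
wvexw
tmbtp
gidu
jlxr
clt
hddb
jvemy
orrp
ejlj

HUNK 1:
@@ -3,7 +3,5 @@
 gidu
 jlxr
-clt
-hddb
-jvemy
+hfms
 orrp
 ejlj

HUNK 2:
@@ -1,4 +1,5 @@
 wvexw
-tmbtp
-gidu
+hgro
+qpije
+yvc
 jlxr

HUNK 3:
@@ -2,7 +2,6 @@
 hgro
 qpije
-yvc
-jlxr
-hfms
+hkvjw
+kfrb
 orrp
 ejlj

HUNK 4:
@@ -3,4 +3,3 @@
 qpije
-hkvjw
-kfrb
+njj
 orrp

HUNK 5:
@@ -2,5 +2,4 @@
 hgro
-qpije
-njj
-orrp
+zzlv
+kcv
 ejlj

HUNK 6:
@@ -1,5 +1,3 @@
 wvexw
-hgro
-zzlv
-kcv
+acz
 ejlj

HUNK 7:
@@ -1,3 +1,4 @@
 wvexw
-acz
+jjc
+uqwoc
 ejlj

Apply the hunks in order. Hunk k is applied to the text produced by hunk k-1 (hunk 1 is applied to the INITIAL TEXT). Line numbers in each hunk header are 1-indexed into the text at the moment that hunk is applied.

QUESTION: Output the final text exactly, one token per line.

Hunk 1: at line 3 remove [clt,hddb,jvemy] add [hfms] -> 7 lines: wvexw tmbtp gidu jlxr hfms orrp ejlj
Hunk 2: at line 1 remove [tmbtp,gidu] add [hgro,qpije,yvc] -> 8 lines: wvexw hgro qpije yvc jlxr hfms orrp ejlj
Hunk 3: at line 2 remove [yvc,jlxr,hfms] add [hkvjw,kfrb] -> 7 lines: wvexw hgro qpije hkvjw kfrb orrp ejlj
Hunk 4: at line 3 remove [hkvjw,kfrb] add [njj] -> 6 lines: wvexw hgro qpije njj orrp ejlj
Hunk 5: at line 2 remove [qpije,njj,orrp] add [zzlv,kcv] -> 5 lines: wvexw hgro zzlv kcv ejlj
Hunk 6: at line 1 remove [hgro,zzlv,kcv] add [acz] -> 3 lines: wvexw acz ejlj
Hunk 7: at line 1 remove [acz] add [jjc,uqwoc] -> 4 lines: wvexw jjc uqwoc ejlj

Answer: wvexw
jjc
uqwoc
ejlj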